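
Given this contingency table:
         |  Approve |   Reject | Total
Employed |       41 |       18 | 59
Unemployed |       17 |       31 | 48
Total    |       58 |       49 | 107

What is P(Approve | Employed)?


P(Approve | Employed) = 41/(41+18) = 41/59

P(Approve|Employed) = 41/59 ≈ 69.49%


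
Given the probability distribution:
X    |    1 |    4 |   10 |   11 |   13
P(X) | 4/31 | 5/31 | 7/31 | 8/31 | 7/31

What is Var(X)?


E[X] = 273/31
E[X²] = 2935/31
Var(X) = E[X²] - (E[X])² = 2935/31 - 74529/961 = 16456/961

Var(X) = 16456/961 ≈ 17.1238


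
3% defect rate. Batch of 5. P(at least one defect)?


P(all good) = (97/100)^5 = 8587340257/10000000000
P(≥1 defect) = 1412659743/10000000000

P = 1412659743/10000000000 ≈ 14.13%


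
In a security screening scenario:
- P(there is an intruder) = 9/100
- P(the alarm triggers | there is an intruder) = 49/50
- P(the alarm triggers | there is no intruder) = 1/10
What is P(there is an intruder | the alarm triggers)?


Using Bayes' theorem:
P(A|B) = P(B|A)·P(A) / P(B)

P(the alarm triggers) = 49/50 × 9/100 + 1/10 × 91/100
= 441/5000 + 91/1000 = 112/625

P(there is an intruder|the alarm triggers) = (441/5000) / (112/625) = 63/128

P(there is an intruder|the alarm triggers) = 63/128 ≈ 49.22%


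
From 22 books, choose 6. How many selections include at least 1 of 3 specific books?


Complement: C(22,6) - C(19,6) = 74613 - 27132 = 47481

47481


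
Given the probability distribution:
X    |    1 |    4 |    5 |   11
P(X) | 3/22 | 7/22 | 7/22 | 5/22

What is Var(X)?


E[X] = 11/2
E[X²] = 895/22
Var(X) = E[X²] - (E[X])² = 895/22 - 121/4 = 459/44

Var(X) = 459/44 ≈ 10.4318


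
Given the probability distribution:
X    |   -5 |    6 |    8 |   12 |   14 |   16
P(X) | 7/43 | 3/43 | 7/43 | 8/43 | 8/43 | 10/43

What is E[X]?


E[X] = Σ x·P(X=x)
= (-5)×(7/43) + (6)×(3/43) + (8)×(7/43) + (12)×(8/43) + (14)×(8/43) + (16)×(10/43)
= 407/43

E[X] = 407/43


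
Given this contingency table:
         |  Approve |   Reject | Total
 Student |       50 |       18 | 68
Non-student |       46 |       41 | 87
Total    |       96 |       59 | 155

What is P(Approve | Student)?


P(Approve | Student) = 50/(50+18) = 50/68 = 25/34

P(Approve|Student) = 25/34 ≈ 73.53%


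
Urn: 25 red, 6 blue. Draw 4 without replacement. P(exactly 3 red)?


Hypergeometric: C(25,3)×C(6,1)/C(31,4)
= 2300×6/31465 = 2760/6293

P(X=3) = 2760/6293 ≈ 43.86%


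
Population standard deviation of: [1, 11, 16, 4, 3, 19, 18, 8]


Mean = 80/8 = 10
  (1-10)²=81
  (11-10)²=1
  (16-10)²=36
  (4-10)²=36
  (3-10)²=49
  (19-10)²=81
  (18-10)²=64
  (8-10)²=4
Σ(x-μ)² = 352
σ² = 352/8 = 44

σ = √(44) ≈ 6.6332


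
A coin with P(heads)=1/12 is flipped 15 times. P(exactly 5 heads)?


Binomial: P(X=5) = C(15,5)×p^5×(1-p)^10
= 3003 × 1/248832 × 25937424601/61917364224 = 25963362025601/5135673858195456

P(X=5) = 25963362025601/5135673858195456 ≈ 0.51%


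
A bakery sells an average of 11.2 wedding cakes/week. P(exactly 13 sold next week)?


Poisson(λ=11.2): P(X=13) = e^(-λ)×λ^k/k!
= e^(-11.2) × 11.2^13 / 13!
≈ 1.367419607e-05 × 4.36349311165e+13 / 6227020800 ≈ 0.095820

P(X=13) ≈ 0.095820 ≈ 9.58%


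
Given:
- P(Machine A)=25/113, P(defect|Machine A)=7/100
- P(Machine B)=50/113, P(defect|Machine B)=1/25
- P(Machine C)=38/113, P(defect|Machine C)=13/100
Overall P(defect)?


P(B) = Σ P(B|Aᵢ)×P(Aᵢ)
  7/100×25/113 = 7/452
  1/25×50/113 = 2/113
  13/100×38/113 = 247/5650
Sum = 869/11300

P(defect) = 869/11300 ≈ 7.69%


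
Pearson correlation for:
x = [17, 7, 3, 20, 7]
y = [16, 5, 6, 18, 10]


n=5, Σx=54, Σy=55, Σxy=755, Σx²=796, Σy²=741
r = (5×755 - 54×55)/√((5×796 - 54²)(5×741 - 55²))
= 805/√(1064×680) = 805/√723520 ≈ 805/850.5998 ≈ 0.9464

r ≈ 0.9464


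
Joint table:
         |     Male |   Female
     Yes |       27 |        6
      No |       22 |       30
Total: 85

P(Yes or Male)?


P(Yes∨Male) = P(Yes) + P(Male) - P(Yes∧Male)
= (33 + 49 - 27)/85 = 55/85 = 11/17

P = 11/17 ≈ 64.71%


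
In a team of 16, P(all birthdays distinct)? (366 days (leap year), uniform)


P(all different) = Π(366-i)/366 for i=0..15
= (366/366)×(365/366)×...×(351/366)
= 0.717059

P ≈ 0.7171 ≈ 71.71%


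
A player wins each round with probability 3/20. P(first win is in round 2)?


Geometric: P(X=2) = (1-p)^(k-1)×p = (17/20)^1×3/20 = 51/400

P(X=2) = 51/400 ≈ 12.75%


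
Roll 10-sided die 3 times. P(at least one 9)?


P(no 9)^3 = (9/10)^3 = 729/1000
P(≥1) = 1 - 729/1000 = 271/1000

P = 271/1000 ≈ 27.10%


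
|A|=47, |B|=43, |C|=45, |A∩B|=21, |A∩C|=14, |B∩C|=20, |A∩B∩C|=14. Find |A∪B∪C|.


|A∪B∪C| = 47+43+45-21-14-20+14 = 94

|A∪B∪C| = 94


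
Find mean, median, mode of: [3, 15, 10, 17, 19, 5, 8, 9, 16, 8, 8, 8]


Sorted: [3, 5, 8, 8, 8, 8, 9, 10, 15, 16, 17, 19]
Mean = 126/12 = 21/2
Median = 17/2
Freq: {3: 1, 15: 1, 10: 1, 17: 1, 19: 1, 5: 1, 8: 4, 9: 1, 16: 1}
Mode: [8]

Mean=21/2, Median=17/2, Mode=8


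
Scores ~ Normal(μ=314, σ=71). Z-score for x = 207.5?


z = (x - μ)/σ = (207.5 - 314)/71 = -1.5

z = -1.5


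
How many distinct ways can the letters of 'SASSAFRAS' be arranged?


Letters: 9, freq: {'S': 4, 'A': 3, 'F': 1, 'R': 1}
9!/(4!×3!×1!×1!) = 362880/144 = 2520

2520


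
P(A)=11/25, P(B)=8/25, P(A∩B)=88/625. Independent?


P(A)×P(B) = 88/625
P(A∩B) = 88/625
Equal ✓ → Independent

Yes, independent


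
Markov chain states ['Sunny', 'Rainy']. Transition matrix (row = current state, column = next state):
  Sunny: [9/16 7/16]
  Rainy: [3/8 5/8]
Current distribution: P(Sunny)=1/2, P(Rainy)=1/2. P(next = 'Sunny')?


P(next=Sunny) = Σᵢ P(now=i)×P(i→Sunny)
= 1/2×9/16 + 1/2×3/8
= 9/32 + 3/16 = 15/32

P = 15/32 ≈ 0.4688


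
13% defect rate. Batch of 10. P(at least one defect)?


P(all good) = (87/100)^10 = 24842341419143568849/100000000000000000000
P(≥1 defect) = 75157658580856431151/100000000000000000000

P = 75157658580856431151/100000000000000000000 ≈ 75.16%


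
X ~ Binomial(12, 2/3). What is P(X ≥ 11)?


P(X ≥ 11) = Σ P(X=i) for i=11..12
P(X=11) = 8192/177147
P(X=12) = 4096/531441
Sum = 28672/531441

P(X ≥ 11) = 28672/531441 ≈ 5.40%


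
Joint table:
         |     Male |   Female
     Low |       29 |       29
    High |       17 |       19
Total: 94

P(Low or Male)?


P(Low∨Male) = P(Low) + P(Male) - P(Low∧Male)
= (58 + 46 - 29)/94 = 75/94

P = 75/94 ≈ 79.79%


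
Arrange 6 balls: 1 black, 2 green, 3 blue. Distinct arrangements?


6!/(1!×2!×3!) = 60

60


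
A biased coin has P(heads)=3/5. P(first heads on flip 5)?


Geometric: P(X=5) = (1-p)^(k-1)×p = (2/5)^4×3/5 = 48/3125

P(X=5) = 48/3125 ≈ 1.54%


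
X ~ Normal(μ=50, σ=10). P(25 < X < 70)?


z₁=(25-50)/10=-2.5, z₂=(70-50)/10=2.0
P = Φ(2.0) - Φ(-2.5) = 0.977250 - 0.006210 = 0.971040 ≈ 0.9710

P(25 < X < 70) ≈ 0.9710


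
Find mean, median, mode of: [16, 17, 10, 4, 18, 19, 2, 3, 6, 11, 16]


Sorted: [2, 3, 4, 6, 10, 11, 16, 16, 17, 18, 19]
Mean = 122/11
Median = 11
Freq: {16: 2, 17: 1, 10: 1, 4: 1, 18: 1, 19: 1, 2: 1, 3: 1, 6: 1, 11: 1}
Mode: [16]

Mean=122/11, Median=11, Mode=16


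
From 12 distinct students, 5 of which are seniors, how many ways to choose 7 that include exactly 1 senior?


Choose 1 of the 5 seniors and 6 of the other 7 students:
C(5,1)×C(7,6) = 5×7 = 35

35


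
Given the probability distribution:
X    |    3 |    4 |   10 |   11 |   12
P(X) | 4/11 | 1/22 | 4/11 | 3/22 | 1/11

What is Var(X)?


E[X] = 15/2
E[X²] = 1539/22
Var(X) = E[X²] - (E[X])² = 1539/22 - 225/4 = 603/44

Var(X) = 603/44 ≈ 13.7045


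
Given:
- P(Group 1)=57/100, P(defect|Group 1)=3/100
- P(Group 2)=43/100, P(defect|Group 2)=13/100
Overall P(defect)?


P(B) = Σ P(B|Aᵢ)×P(Aᵢ)
  3/100×57/100 = 171/10000
  13/100×43/100 = 559/10000
Sum = 73/1000

P(defect) = 73/1000 ≈ 7.30%


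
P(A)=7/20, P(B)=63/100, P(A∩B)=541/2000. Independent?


P(A)×P(B) = 441/2000
P(A∩B) = 541/2000
Not equal → NOT independent

No, not independent


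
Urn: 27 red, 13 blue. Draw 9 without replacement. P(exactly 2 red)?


Hypergeometric: C(27,2)×C(13,7)/C(40,9)
= 351×1716/273438880 = 1053/478040

P(X=2) = 1053/478040 ≈ 0.22%


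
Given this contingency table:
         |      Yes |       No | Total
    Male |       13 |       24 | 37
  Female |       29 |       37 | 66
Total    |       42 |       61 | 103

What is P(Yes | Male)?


P(Yes | Male) = 13/(13+24) = 13/37

P(Yes|Male) = 13/37 ≈ 35.14%


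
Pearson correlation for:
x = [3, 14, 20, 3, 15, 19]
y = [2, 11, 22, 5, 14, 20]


n=6, Σx=74, Σy=74, Σxy=1205, Σx²=1200, Σy²=1230
r = (6×1205 - 74×74)/√((6×1200 - 74²)(6×1230 - 74²))
= 1754/√(1724×1904) = 1754/√3282496 ≈ 1754/1811.7660 ≈ 0.9681

r ≈ 0.9681


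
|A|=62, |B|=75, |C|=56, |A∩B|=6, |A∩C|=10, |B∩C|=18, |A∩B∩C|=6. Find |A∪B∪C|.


|A∪B∪C| = 62+75+56-6-10-18+6 = 165

|A∪B∪C| = 165


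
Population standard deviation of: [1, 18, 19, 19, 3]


Mean = 60/5 = 12
  (1-12)²=121
  (18-12)²=36
  (19-12)²=49
  (19-12)²=49
  (3-12)²=81
Σ(x-μ)² = 336
σ² = 336/5

σ = √(336/5) ≈ 8.1976


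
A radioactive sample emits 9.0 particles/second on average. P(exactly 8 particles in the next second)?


Poisson(λ=9.0): P(X=8) = e^(-λ)×λ^k/k!
= e^(-9.0) × 9.0^8 / 8!
≈ 0.0001234098041 × 43046721 / 40320 ≈ 0.131756

P(X=8) ≈ 0.131756 ≈ 13.18%


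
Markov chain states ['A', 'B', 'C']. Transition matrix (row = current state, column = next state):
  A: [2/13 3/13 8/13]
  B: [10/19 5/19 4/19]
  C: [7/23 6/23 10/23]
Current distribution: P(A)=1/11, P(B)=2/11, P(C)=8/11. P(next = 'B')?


P(next=B) = Σᵢ P(now=i)×P(i→B)
= 1/11×3/13 + 2/11×5/19 + 8/11×6/23
= 3/143 + 10/209 + 48/253 = 16157/62491

P = 16157/62491 ≈ 0.2585


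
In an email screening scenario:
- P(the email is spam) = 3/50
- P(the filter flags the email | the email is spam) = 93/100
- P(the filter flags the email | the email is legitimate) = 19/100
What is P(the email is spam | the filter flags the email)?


Using Bayes' theorem:
P(A|B) = P(B|A)·P(A) / P(B)

P(the filter flags the email) = 93/100 × 3/50 + 19/100 × 47/50
= 279/5000 + 893/5000 = 293/1250

P(the email is spam|the filter flags the email) = (279/5000) / (293/1250) = 279/1172

P(the email is spam|the filter flags the email) = 279/1172 ≈ 23.81%


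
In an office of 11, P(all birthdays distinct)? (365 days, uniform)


P(all different) = Π(365-i)/365 for i=0..10
= (365/365)×(364/365)×...×(355/365)
= 0.858859

P ≈ 0.8589 ≈ 85.89%


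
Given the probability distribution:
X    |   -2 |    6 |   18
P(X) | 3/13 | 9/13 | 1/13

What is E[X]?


E[X] = Σ x·P(X=x)
= (-2)×(3/13) + (6)×(9/13) + (18)×(1/13)
= 66/13

E[X] = 66/13


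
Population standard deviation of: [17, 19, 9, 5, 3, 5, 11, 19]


Mean = 88/8 = 11
  (17-11)²=36
  (19-11)²=64
  (9-11)²=4
  (5-11)²=36
  (3-11)²=64
  (5-11)²=36
  (11-11)²=0
  (19-11)²=64
Σ(x-μ)² = 304
σ² = 304/8 = 38

σ = √(38) ≈ 6.1644


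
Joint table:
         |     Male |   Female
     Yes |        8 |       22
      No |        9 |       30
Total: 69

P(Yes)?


P(Yes) = (8+22)/69 = 30/69 = 10/23

P(Yes) = 10/23 ≈ 43.48%


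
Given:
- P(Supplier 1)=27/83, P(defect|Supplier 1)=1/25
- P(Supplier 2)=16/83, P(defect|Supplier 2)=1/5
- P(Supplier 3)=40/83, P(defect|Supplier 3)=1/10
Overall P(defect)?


P(B) = Σ P(B|Aᵢ)×P(Aᵢ)
  1/25×27/83 = 27/2075
  1/5×16/83 = 16/415
  1/10×40/83 = 4/83
Sum = 207/2075

P(defect) = 207/2075 ≈ 9.98%


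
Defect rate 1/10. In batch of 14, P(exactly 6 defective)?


Binomial: P(X=6) = C(14,6)×p^6×(1-p)^8
= 3003 × 1/1000000 × 43046721/100000000 = 129269303163/100000000000000

P(X=6) = 129269303163/100000000000000 ≈ 0.13%


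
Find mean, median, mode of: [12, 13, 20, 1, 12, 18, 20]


Sorted: [1, 12, 12, 13, 18, 20, 20]
Mean = 96/7
Median = 13
Freq: {12: 2, 13: 1, 20: 2, 1: 1, 18: 1}
Mode: [12, 20]

Mean=96/7, Median=13, Mode=[12, 20]


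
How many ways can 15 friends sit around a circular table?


Circular arrangements of 15 distinct objects: fix one position to break rotational symmetry.
(n-1)! = 14! = 87178291200

87178291200


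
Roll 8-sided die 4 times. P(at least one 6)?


P(no 6)^4 = (7/8)^4 = 2401/4096
P(≥1) = 1 - 2401/4096 = 1695/4096

P = 1695/4096 ≈ 41.38%


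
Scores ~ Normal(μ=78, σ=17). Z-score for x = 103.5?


z = (x - μ)/σ = (103.5 - 78)/17 = 1.5

z = 1.5


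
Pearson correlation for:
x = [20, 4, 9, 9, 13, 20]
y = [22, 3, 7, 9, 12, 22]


n=6, Σx=75, Σy=75, Σxy=1192, Σx²=1147, Σy²=1251
r = (6×1192 - 75×75)/√((6×1147 - 75²)(6×1251 - 75²))
= 1527/√(1257×1881) = 1527/√2364417 ≈ 1527/1537.6661 ≈ 0.9931

r ≈ 0.9931


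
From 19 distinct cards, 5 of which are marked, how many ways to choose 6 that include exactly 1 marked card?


Choose 1 of the 5 marked cards and 5 of the other 14 cards:
C(5,1)×C(14,5) = 5×2002 = 10010

10010


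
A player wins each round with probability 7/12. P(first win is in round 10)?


Geometric: P(X=10) = (1-p)^(k-1)×p = (5/12)^9×7/12 = 13671875/61917364224

P(X=10) = 13671875/61917364224 ≈ 0.02%


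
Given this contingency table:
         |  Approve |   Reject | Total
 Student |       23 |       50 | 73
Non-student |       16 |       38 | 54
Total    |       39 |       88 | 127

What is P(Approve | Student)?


P(Approve | Student) = 23/(23+50) = 23/73

P(Approve|Student) = 23/73 ≈ 31.51%


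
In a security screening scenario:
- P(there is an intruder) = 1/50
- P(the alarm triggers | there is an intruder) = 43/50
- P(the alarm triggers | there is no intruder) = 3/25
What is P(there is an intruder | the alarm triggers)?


Using Bayes' theorem:
P(A|B) = P(B|A)·P(A) / P(B)

P(the alarm triggers) = 43/50 × 1/50 + 3/25 × 49/50
= 43/2500 + 147/1250 = 337/2500

P(there is an intruder|the alarm triggers) = (43/2500) / (337/2500) = 43/337

P(there is an intruder|the alarm triggers) = 43/337 ≈ 12.76%


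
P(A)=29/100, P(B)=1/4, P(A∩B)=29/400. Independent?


P(A)×P(B) = 29/400
P(A∩B) = 29/400
Equal ✓ → Independent

Yes, independent


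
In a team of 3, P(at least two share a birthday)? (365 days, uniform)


P(all different) = Π(365-i)/365 for i=0..2
= 0.991796
P(match) = 1 - 0.991796 = 0.008204

P ≈ 0.0082 ≈ 0.82%


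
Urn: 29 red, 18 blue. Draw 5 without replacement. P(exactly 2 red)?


Hypergeometric: C(29,2)×C(18,3)/C(47,5)
= 406×816/1533939 = 110432/511313

P(X=2) = 110432/511313 ≈ 21.60%


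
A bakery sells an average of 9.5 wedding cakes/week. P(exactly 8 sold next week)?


Poisson(λ=9.5): P(X=8) = e^(-λ)×λ^k/k!
= e^(-9.5) × 9.5^8 / 8!
≈ 7.485182989e-05 × 66342043.1289 / 40320 ≈ 0.123160

P(X=8) ≈ 0.123160 ≈ 12.32%


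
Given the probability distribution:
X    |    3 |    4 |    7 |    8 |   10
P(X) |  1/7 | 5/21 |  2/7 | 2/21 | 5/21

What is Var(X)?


E[X] = 137/21
E[X²] = 49
Var(X) = E[X²] - (E[X])² = 49 - 18769/441 = 2840/441

Var(X) = 2840/441 ≈ 6.4399


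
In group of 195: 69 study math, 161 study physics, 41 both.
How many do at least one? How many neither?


|A∪B| = 69+161-41 = 189
Neither = 195-189 = 6

At least one: 189; Neither: 6


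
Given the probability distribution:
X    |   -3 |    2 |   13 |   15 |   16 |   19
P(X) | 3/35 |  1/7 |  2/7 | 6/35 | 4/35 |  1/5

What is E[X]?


E[X] = Σ x·P(X=x)
= (-3)×(3/35) + (2)×(1/7) + (13)×(2/7) + (15)×(6/35) + (16)×(4/35) + (19)×(1/5)
= 418/35

E[X] = 418/35


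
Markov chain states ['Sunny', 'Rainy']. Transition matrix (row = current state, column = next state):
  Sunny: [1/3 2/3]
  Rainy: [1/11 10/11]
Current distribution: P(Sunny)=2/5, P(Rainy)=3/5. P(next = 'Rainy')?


P(next=Rainy) = Σᵢ P(now=i)×P(i→Rainy)
= 2/5×2/3 + 3/5×10/11
= 4/15 + 6/11 = 134/165

P = 134/165 ≈ 0.8121


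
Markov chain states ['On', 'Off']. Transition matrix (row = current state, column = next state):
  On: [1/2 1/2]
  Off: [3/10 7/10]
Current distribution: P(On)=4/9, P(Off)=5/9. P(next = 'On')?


P(next=On) = Σᵢ P(now=i)×P(i→On)
= 4/9×1/2 + 5/9×3/10
= 2/9 + 1/6 = 7/18

P = 7/18 ≈ 0.3889


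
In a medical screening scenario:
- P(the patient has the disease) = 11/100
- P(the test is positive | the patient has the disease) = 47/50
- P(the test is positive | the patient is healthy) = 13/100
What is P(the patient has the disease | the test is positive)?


Using Bayes' theorem:
P(A|B) = P(B|A)·P(A) / P(B)

P(the test is positive) = 47/50 × 11/100 + 13/100 × 89/100
= 517/5000 + 1157/10000 = 2191/10000

P(the patient has the disease|the test is positive) = (517/5000) / (2191/10000) = 1034/2191

P(the patient has the disease|the test is positive) = 1034/2191 ≈ 47.19%


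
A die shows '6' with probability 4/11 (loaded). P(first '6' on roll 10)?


Geometric: P(X=10) = (1-p)^(k-1)×p = (7/11)^9×4/11 = 161414428/25937424601

P(X=10) = 161414428/25937424601 ≈ 0.62%


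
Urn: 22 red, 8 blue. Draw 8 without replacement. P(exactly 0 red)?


Hypergeometric: C(22,0)×C(8,8)/C(30,8)
= 1×1/5852925 = 1/5852925

P(X=0) = 1/5852925 ≈ 0.00%


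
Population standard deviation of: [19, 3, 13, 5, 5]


Mean = 45/5 = 9
  (19-9)²=100
  (3-9)²=36
  (13-9)²=16
  (5-9)²=16
  (5-9)²=16
Σ(x-μ)² = 184
σ² = 184/5

σ = √(184/5) ≈ 6.0663


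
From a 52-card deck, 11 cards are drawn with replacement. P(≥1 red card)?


P(not a red card) = 26/52 = 1/2
P(none in 11 draws) = (1/2)^11 = 1/2048
P(≥1 red card) = 1 - 1/2048 = 2047/2048

P = 2047/2048 ≈ 99.95%


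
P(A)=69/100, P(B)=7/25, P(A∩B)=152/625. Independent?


P(A)×P(B) = 483/2500
P(A∩B) = 152/625
Not equal → NOT independent

No, not independent


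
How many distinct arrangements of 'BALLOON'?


Letters: 7, freq: {'B': 1, 'A': 1, 'L': 2, 'O': 2, 'N': 1}
7!/(1!×1!×2!×2!×1!) = 5040/4 = 1260

1260


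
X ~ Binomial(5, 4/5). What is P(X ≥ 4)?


P(X ≥ 4) = Σ P(X=i) for i=4..5
P(X=4) = 256/625
P(X=5) = 1024/3125
Sum = 2304/3125

P(X ≥ 4) = 2304/3125 ≈ 73.73%


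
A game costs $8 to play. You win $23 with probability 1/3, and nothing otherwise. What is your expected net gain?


E[gain] = (23-8)×1/3 + (-8)×2/3
= 5 - 16/3 = -1/3

Expected net gain = $-1/3 ≈ $-0.33


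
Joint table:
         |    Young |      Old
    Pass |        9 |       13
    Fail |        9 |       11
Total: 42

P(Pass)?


P(Pass) = (9+13)/42 = 22/42 = 11/21

P(Pass) = 11/21 ≈ 52.38%


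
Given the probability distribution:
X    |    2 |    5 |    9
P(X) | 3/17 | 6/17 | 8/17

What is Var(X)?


E[X] = 108/17
E[X²] = 810/17
Var(X) = E[X²] - (E[X])² = 810/17 - 11664/289 = 2106/289

Var(X) = 2106/289 ≈ 7.2872


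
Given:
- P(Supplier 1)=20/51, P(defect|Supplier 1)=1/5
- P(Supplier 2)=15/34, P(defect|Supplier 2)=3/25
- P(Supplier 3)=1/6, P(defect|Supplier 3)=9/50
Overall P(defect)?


P(B) = Σ P(B|Aᵢ)×P(Aᵢ)
  1/5×20/51 = 4/51
  3/25×15/34 = 9/170
  9/50×1/6 = 3/100
Sum = 823/5100

P(defect) = 823/5100 ≈ 16.14%


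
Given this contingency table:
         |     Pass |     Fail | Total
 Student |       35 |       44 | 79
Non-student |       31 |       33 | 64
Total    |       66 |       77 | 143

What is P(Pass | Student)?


P(Pass | Student) = 35/(35+44) = 35/79

P(Pass|Student) = 35/79 ≈ 44.30%


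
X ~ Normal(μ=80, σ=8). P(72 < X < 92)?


z₁=(72-80)/8=-1.0, z₂=(92-80)/8=1.5
P = Φ(1.5) - Φ(-1.0) = 0.933193 - 0.158655 = 0.774538 ≈ 0.7745

P(72 < X < 92) ≈ 0.7745


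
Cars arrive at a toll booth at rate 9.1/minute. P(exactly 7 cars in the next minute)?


Poisson(λ=9.1): P(X=7) = e^(-λ)×λ^k/k!
= e^(-9.1) × 9.1^7 / 7!
≈ 0.0001116658085 × 5167610.19357 / 5040 ≈ 0.114493

P(X=7) ≈ 0.114493 ≈ 11.45%


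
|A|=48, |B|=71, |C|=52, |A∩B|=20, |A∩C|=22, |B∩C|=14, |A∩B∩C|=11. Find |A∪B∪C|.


|A∪B∪C| = 48+71+52-20-22-14+11 = 126

|A∪B∪C| = 126


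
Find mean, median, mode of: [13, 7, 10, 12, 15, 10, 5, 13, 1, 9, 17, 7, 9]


Sorted: [1, 5, 7, 7, 9, 9, 10, 10, 12, 13, 13, 15, 17]
Mean = 128/13
Median = 10
Freq: {13: 2, 7: 2, 10: 2, 12: 1, 15: 1, 5: 1, 1: 1, 9: 2, 17: 1}
Mode: [7, 9, 10, 13]

Mean=128/13, Median=10, Mode=[7, 9, 10, 13]


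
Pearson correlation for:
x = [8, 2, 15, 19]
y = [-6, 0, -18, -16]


n=4, Σx=44, Σy=-40, Σxy=-622, Σx²=654, Σy²=616
r = (4×(-622) - 44×(-40))/√((4×654 - 44²)(4×616 - (-40)²))
= -728/√(680×864) = -728/√587520 ≈ -728/766.4985 ≈ -0.9498

r ≈ -0.9498


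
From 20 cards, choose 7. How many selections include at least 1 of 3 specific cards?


Complement: C(20,7) - C(17,7) = 77520 - 19448 = 58072

58072


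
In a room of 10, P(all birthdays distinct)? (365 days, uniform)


P(all different) = Π(365-i)/365 for i=0..9
= (365/365)×(364/365)×...×(356/365)
= 0.883052

P ≈ 0.8831 ≈ 88.31%


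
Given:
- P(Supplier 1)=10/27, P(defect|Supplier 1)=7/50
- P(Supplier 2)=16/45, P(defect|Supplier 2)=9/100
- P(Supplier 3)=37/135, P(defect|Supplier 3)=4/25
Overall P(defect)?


P(B) = Σ P(B|Aᵢ)×P(Aᵢ)
  7/50×10/27 = 7/135
  9/100×16/45 = 4/125
  4/25×37/135 = 148/3375
Sum = 431/3375

P(defect) = 431/3375 ≈ 12.77%


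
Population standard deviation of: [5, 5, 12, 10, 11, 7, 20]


Mean = 70/7 = 10
  (5-10)²=25
  (5-10)²=25
  (12-10)²=4
  (10-10)²=0
  (11-10)²=1
  (7-10)²=9
  (20-10)²=100
Σ(x-μ)² = 164
σ² = 164/7

σ = √(164/7) ≈ 4.8403


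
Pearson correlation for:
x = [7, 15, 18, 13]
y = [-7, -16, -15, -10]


n=4, Σx=53, Σy=-48, Σxy=-689, Σx²=767, Σy²=630
r = (4×(-689) - 53×(-48))/√((4×767 - 53²)(4×630 - (-48)²))
= -212/√(259×216) = -212/√55944 ≈ -212/236.5248 ≈ -0.8963

r ≈ -0.8963


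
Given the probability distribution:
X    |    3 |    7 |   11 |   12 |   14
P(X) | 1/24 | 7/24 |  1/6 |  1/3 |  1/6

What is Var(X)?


E[X] = 31/3
E[X²] = 231/2
Var(X) = E[X²] - (E[X])² = 231/2 - 961/9 = 157/18

Var(X) = 157/18 ≈ 8.7222


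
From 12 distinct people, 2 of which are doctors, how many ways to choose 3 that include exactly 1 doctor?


Choose 1 of the 2 doctors and 2 of the other 10 people:
C(2,1)×C(10,2) = 2×45 = 90

90


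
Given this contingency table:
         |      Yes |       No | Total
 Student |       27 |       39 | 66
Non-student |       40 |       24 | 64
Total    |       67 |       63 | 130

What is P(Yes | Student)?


P(Yes | Student) = 27/(27+39) = 27/66 = 9/22

P(Yes|Student) = 9/22 ≈ 40.91%


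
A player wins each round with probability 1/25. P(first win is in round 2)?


Geometric: P(X=2) = (1-p)^(k-1)×p = (24/25)^1×1/25 = 24/625

P(X=2) = 24/625 ≈ 3.84%


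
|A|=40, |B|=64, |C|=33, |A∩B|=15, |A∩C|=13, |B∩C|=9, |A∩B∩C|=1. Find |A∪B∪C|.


|A∪B∪C| = 40+64+33-15-13-9+1 = 101

|A∪B∪C| = 101


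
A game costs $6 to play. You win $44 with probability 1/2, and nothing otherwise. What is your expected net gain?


E[gain] = (44-6)×1/2 + (-6)×1/2
= 19 - 3 = 16

Expected net gain = $16 ≈ $16.00


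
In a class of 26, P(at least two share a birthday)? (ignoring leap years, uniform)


P(all different) = Π(365-i)/365 for i=0..25
= 0.401759
P(match) = 1 - 0.401759 = 0.598241

P ≈ 0.5982 ≈ 59.82%


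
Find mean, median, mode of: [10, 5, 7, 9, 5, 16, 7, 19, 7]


Sorted: [5, 5, 7, 7, 7, 9, 10, 16, 19]
Mean = 85/9
Median = 7
Freq: {10: 1, 5: 2, 7: 3, 9: 1, 16: 1, 19: 1}
Mode: [7]

Mean=85/9, Median=7, Mode=7


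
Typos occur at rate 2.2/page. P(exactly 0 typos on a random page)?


Poisson(λ=2.2): P(X=0) = e^(-λ)×λ^k/k!
= e^(-2.2) × 2.2^0 / 0!
≈ 0.1108031584 × 1 / 1 ≈ 0.110803

P(X=0) ≈ 0.110803 ≈ 11.08%


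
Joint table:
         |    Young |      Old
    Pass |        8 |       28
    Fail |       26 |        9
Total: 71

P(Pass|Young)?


P(Pass|Young) = 8/(8+26) = 8/34 = 4/17

P = 4/17 ≈ 23.53%


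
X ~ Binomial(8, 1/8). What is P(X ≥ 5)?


P(X ≥ 5) = Σ P(X=i) for i=5..8
P(X=5) = 2401/2097152
P(X=6) = 343/4194304
P(X=7) = 7/2097152
P(X=8) = 1/16777216
Sum = 20637/16777216

P(X ≥ 5) = 20637/16777216 ≈ 0.12%


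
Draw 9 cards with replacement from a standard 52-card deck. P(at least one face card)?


P(not a face card) = 40/52 = 10/13
P(none in 9 draws) = (10/13)^9 = 1000000000/10604499373
P(≥1 face card) = 1 - 1000000000/10604499373 = 9604499373/10604499373

P = 9604499373/10604499373 ≈ 90.57%


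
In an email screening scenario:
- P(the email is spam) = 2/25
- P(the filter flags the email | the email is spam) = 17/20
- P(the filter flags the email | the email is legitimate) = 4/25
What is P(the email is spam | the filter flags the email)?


Using Bayes' theorem:
P(A|B) = P(B|A)·P(A) / P(B)

P(the filter flags the email) = 17/20 × 2/25 + 4/25 × 23/25
= 17/250 + 92/625 = 269/1250

P(the email is spam|the filter flags the email) = (17/250) / (269/1250) = 85/269

P(the email is spam|the filter flags the email) = 85/269 ≈ 31.60%


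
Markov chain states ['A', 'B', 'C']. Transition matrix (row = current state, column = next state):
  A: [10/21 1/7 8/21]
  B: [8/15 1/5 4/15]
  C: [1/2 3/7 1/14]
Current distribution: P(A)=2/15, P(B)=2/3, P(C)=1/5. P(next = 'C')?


P(next=C) = Σᵢ P(now=i)×P(i→C)
= 2/15×8/21 + 2/3×4/15 + 1/5×1/14
= 16/315 + 8/45 + 1/70 = 17/70

P = 17/70 ≈ 0.2429


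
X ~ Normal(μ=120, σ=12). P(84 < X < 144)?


z₁=(84-120)/12=-3.0, z₂=(144-120)/12=2.0
P = Φ(2.0) - Φ(-3.0) = 0.977250 - 0.001350 = 0.975900 ≈ 0.9759

P(84 < X < 144) ≈ 0.9759


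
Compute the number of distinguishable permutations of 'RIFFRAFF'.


Letters: 8, freq: {'R': 2, 'I': 1, 'F': 4, 'A': 1}
8!/(2!×1!×4!×1!) = 40320/48 = 840

840


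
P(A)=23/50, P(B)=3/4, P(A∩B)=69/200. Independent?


P(A)×P(B) = 69/200
P(A∩B) = 69/200
Equal ✓ → Independent

Yes, independent


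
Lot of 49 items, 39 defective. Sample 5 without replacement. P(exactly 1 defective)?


Hypergeometric: C(39,1)×C(10,4)/C(49,5)
= 39×210/1906884 = 65/15134

P(X=1) = 65/15134 ≈ 0.43%


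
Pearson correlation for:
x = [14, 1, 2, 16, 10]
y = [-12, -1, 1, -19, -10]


n=5, Σx=43, Σy=-41, Σxy=-571, Σx²=557, Σy²=607
r = (5×(-571) - 43×(-41))/√((5×557 - 43²)(5×607 - (-41)²))
= -1092/√(936×1354) = -1092/√1267344 ≈ -1092/1125.7637 ≈ -0.9700

r ≈ -0.9700


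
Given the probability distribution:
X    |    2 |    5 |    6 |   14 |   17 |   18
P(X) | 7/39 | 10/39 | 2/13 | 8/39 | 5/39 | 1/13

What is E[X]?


E[X] = Σ x·P(X=x)
= (2)×(7/39) + (5)×(10/39) + (6)×(2/13) + (14)×(8/39) + (17)×(5/39) + (18)×(1/13)
= 9

E[X] = 9


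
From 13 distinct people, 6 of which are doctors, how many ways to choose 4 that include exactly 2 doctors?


Choose 2 of the 6 doctors and 2 of the other 7 people:
C(6,2)×C(7,2) = 15×21 = 315

315


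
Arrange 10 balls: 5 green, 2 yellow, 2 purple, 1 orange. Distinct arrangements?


10!/(5!×2!×2!×1!) = 7560

7560


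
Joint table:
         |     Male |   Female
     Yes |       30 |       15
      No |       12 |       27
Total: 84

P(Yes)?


P(Yes) = (30+15)/84 = 45/84 = 15/28

P(Yes) = 15/28 ≈ 53.57%


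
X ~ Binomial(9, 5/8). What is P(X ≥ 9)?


P(X ≥ 9) = Σ P(X=i) for i=9..9
P(X=9) = 1953125/134217728
Sum = 1953125/134217728

P(X ≥ 9) = 1953125/134217728 ≈ 1.46%


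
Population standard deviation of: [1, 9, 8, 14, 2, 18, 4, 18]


Mean = 74/8 = 37/4
  (1-37/4)²=1089/16
  (9-37/4)²=1/16
  (8-37/4)²=25/16
  (14-37/4)²=361/16
  (2-37/4)²=841/16
  (18-37/4)²=1225/16
  (4-37/4)²=441/16
  (18-37/4)²=1225/16
Σ(x-μ)² = 651/2
σ² = (651/2)/8 = 651/16

σ = √(651/16) ≈ 6.3787


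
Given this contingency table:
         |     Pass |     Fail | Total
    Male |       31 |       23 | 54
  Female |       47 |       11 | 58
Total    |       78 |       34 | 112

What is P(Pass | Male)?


P(Pass | Male) = 31/(31+23) = 31/54

P(Pass|Male) = 31/54 ≈ 57.41%


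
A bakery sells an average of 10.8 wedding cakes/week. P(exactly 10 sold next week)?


Poisson(λ=10.8): P(X=10) = e^(-λ)×λ^k/k!
= e^(-10.8) × 10.8^10 / 10!
≈ 2.039950341e-05 × 21589249972.7 / 3628800 ≈ 0.121365

P(X=10) ≈ 0.121365 ≈ 12.14%


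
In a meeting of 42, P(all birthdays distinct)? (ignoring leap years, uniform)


P(all different) = Π(365-i)/365 for i=0..41
= (365/365)×(364/365)×...×(324/365)
= 0.085970

P ≈ 0.0860 ≈ 8.60%


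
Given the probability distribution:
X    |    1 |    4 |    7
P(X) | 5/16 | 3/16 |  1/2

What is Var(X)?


E[X] = 73/16
E[X²] = 445/16
Var(X) = E[X²] - (E[X])² = 445/16 - 5329/256 = 1791/256

Var(X) = 1791/256 ≈ 6.9961


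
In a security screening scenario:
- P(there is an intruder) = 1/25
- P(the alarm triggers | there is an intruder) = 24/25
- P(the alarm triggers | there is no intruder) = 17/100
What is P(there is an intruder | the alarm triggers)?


Using Bayes' theorem:
P(A|B) = P(B|A)·P(A) / P(B)

P(the alarm triggers) = 24/25 × 1/25 + 17/100 × 24/25
= 24/625 + 102/625 = 126/625

P(there is an intruder|the alarm triggers) = (24/625) / (126/625) = 4/21

P(there is an intruder|the alarm triggers) = 4/21 ≈ 19.05%


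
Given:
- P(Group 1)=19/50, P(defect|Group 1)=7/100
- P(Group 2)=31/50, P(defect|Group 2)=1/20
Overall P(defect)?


P(B) = Σ P(B|Aᵢ)×P(Aᵢ)
  7/100×19/50 = 133/5000
  1/20×31/50 = 31/1000
Sum = 36/625

P(defect) = 36/625 ≈ 5.76%


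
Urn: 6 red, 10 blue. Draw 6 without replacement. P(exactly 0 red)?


Hypergeometric: C(6,0)×C(10,6)/C(16,6)
= 1×210/8008 = 15/572

P(X=0) = 15/572 ≈ 2.62%


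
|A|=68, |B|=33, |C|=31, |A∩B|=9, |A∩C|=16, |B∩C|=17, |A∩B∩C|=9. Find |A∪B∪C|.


|A∪B∪C| = 68+33+31-9-16-17+9 = 99

|A∪B∪C| = 99


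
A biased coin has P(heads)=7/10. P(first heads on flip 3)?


Geometric: P(X=3) = (1-p)^(k-1)×p = (3/10)^2×7/10 = 63/1000

P(X=3) = 63/1000 ≈ 6.30%


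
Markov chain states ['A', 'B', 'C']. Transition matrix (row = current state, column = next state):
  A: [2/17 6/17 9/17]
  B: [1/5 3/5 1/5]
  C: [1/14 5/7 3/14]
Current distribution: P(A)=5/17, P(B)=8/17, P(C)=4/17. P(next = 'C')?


P(next=C) = Σᵢ P(now=i)×P(i→C)
= 5/17×9/17 + 8/17×1/5 + 4/17×3/14
= 45/289 + 8/85 + 6/119 = 3037/10115

P = 3037/10115 ≈ 0.3002


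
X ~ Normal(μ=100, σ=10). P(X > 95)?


z = (95-100)/10 = -0.5
P(X > 95) = 1 - P(Z ≤ -0.5) = 1 - 0.3085 = 0.6915

P(X > 95) ≈ 0.6915


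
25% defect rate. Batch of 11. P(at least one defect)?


P(all good) = (3/4)^11 = 177147/4194304
P(≥1 defect) = 4017157/4194304

P = 4017157/4194304 ≈ 95.78%


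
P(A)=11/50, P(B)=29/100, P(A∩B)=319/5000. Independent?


P(A)×P(B) = 319/5000
P(A∩B) = 319/5000
Equal ✓ → Independent

Yes, independent


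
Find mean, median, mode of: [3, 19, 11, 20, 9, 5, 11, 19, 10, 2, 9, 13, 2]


Sorted: [2, 2, 3, 5, 9, 9, 10, 11, 11, 13, 19, 19, 20]
Mean = 133/13
Median = 10
Freq: {3: 1, 19: 2, 11: 2, 20: 1, 9: 2, 5: 1, 10: 1, 2: 2, 13: 1}
Mode: [2, 9, 11, 19]

Mean=133/13, Median=10, Mode=[2, 9, 11, 19]


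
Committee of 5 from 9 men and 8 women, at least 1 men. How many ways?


Count by #men:
  1M,4W: C(9,1)×C(8,4)=630
  2M,3W: C(9,2)×C(8,3)=2016
  3M,2W: C(9,3)×C(8,2)=2352
  4M,1W: C(9,4)×C(8,1)=1008
  5M,0W: C(9,5)×C(8,0)=126
Total = 6132

6132


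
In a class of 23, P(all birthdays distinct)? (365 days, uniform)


P(all different) = Π(365-i)/365 for i=0..22
= (365/365)×(364/365)×...×(343/365)
= 0.492703

P ≈ 0.4927 ≈ 49.27%


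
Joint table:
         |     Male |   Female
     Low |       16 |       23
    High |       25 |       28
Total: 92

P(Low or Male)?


P(Low∨Male) = P(Low) + P(Male) - P(Low∧Male)
= (39 + 41 - 16)/92 = 64/92 = 16/23

P = 16/23 ≈ 69.57%


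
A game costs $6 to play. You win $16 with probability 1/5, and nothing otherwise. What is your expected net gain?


E[gain] = (16-6)×1/5 + (-6)×4/5
= 2 - 24/5 = -14/5

Expected net gain = $-14/5 ≈ $-2.80


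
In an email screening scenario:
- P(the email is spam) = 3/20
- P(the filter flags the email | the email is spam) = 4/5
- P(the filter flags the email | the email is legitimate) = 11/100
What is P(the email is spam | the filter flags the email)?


Using Bayes' theorem:
P(A|B) = P(B|A)·P(A) / P(B)

P(the filter flags the email) = 4/5 × 3/20 + 11/100 × 17/20
= 3/25 + 187/2000 = 427/2000

P(the email is spam|the filter flags the email) = (3/25) / (427/2000) = 240/427

P(the email is spam|the filter flags the email) = 240/427 ≈ 56.21%


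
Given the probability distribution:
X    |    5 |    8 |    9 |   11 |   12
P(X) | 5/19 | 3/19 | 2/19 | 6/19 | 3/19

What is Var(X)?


E[X] = 169/19
E[X²] = 1637/19
Var(X) = E[X²] - (E[X])² = 1637/19 - 28561/361 = 2542/361

Var(X) = 2542/361 ≈ 7.0416


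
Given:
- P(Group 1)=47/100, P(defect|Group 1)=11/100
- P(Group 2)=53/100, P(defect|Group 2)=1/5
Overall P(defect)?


P(B) = Σ P(B|Aᵢ)×P(Aᵢ)
  11/100×47/100 = 517/10000
  1/5×53/100 = 53/500
Sum = 1577/10000

P(defect) = 1577/10000 ≈ 15.77%


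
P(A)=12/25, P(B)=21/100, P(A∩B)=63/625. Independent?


P(A)×P(B) = 63/625
P(A∩B) = 63/625
Equal ✓ → Independent

Yes, independent


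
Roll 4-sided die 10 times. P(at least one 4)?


P(no 4)^10 = (3/4)^10 = 59049/1048576
P(≥1) = 1 - 59049/1048576 = 989527/1048576

P = 989527/1048576 ≈ 94.37%


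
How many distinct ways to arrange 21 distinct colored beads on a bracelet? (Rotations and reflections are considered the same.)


Free circular arrangements: rotations and reflections both identified.
(n-1)!/2 = 20!/2 = 2432902008176640000/2 = 1216451004088320000

1216451004088320000


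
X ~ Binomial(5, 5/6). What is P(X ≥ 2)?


P(X ≥ 2) = Σ P(X=i) for i=2..5
P(X=2) = 125/3888
P(X=3) = 625/3888
P(X=4) = 3125/7776
P(X=5) = 3125/7776
Sum = 3875/3888

P(X ≥ 2) = 3875/3888 ≈ 99.67%


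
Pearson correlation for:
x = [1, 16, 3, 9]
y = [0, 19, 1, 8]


n=4, Σx=29, Σy=28, Σxy=379, Σx²=347, Σy²=426
r = (4×379 - 29×28)/√((4×347 - 29²)(4×426 - 28²))
= 704/√(547×920) = 704/√503240 ≈ 704/709.3941 ≈ 0.9924

r ≈ 0.9924


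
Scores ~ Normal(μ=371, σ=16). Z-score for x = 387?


z = (x - μ)/σ = (387 - 371)/16 = 1.0

z = 1.0


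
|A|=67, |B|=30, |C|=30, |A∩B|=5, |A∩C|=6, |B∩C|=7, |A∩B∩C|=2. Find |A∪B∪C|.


|A∪B∪C| = 67+30+30-5-6-7+2 = 111

|A∪B∪C| = 111


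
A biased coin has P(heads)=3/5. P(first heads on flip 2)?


Geometric: P(X=2) = (1-p)^(k-1)×p = (2/5)^1×3/5 = 6/25

P(X=2) = 6/25 ≈ 24.00%


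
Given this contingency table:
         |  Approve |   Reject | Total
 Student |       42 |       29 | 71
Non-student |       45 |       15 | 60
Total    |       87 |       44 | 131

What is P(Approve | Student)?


P(Approve | Student) = 42/(42+29) = 42/71

P(Approve|Student) = 42/71 ≈ 59.15%


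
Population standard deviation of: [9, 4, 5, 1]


Mean = 19/4
  (9-19/4)²=289/16
  (4-19/4)²=9/16
  (5-19/4)²=1/16
  (1-19/4)²=225/16
Σ(x-μ)² = 131/4
σ² = (131/4)/4 = 131/16

σ = √(131/16) ≈ 2.8614


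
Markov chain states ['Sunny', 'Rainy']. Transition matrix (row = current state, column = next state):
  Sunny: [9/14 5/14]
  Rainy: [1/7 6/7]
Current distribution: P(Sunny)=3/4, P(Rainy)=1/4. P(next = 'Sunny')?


P(next=Sunny) = Σᵢ P(now=i)×P(i→Sunny)
= 3/4×9/14 + 1/4×1/7
= 27/56 + 1/28 = 29/56

P = 29/56 ≈ 0.5179


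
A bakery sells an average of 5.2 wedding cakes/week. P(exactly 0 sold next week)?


Poisson(λ=5.2): P(X=0) = e^(-λ)×λ^k/k!
= e^(-5.2) × 5.2^0 / 0!
≈ 0.005516564421 × 1 / 1 ≈ 0.005517

P(X=0) ≈ 0.005517 ≈ 0.55%


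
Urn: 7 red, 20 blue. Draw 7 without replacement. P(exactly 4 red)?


Hypergeometric: C(7,4)×C(20,3)/C(27,7)
= 35×1140/888030 = 1330/29601

P(X=4) = 1330/29601 ≈ 4.49%


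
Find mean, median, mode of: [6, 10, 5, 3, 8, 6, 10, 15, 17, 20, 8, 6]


Sorted: [3, 5, 6, 6, 6, 8, 8, 10, 10, 15, 17, 20]
Mean = 114/12 = 19/2
Median = 8
Freq: {6: 3, 10: 2, 5: 1, 3: 1, 8: 2, 15: 1, 17: 1, 20: 1}
Mode: [6]

Mean=19/2, Median=8, Mode=6


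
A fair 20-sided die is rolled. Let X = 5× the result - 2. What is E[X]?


E[die] = (1+20)/2 = 21/2
E[X] = 5×21/2 - 2 = 101/2

E[X] = 101/2


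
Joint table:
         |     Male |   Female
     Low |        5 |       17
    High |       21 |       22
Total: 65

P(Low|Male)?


P(Low|Male) = 5/(5+21) = 5/26

P = 5/26 ≈ 19.23%


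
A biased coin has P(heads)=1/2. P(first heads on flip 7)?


Geometric: P(X=7) = (1-p)^(k-1)×p = (1/2)^6×1/2 = 1/128

P(X=7) = 1/128 ≈ 0.78%


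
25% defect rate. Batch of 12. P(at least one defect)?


P(all good) = (3/4)^12 = 531441/16777216
P(≥1 defect) = 16245775/16777216

P = 16245775/16777216 ≈ 96.83%


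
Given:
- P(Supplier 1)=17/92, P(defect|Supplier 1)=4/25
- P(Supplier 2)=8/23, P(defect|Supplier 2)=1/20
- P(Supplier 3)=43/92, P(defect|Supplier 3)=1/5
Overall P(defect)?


P(B) = Σ P(B|Aᵢ)×P(Aᵢ)
  4/25×17/92 = 17/575
  1/20×8/23 = 2/115
  1/5×43/92 = 43/460
Sum = 323/2300

P(defect) = 323/2300 ≈ 14.04%


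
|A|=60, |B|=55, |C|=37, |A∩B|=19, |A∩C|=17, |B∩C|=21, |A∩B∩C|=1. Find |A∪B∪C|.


|A∪B∪C| = 60+55+37-19-17-21+1 = 96

|A∪B∪C| = 96


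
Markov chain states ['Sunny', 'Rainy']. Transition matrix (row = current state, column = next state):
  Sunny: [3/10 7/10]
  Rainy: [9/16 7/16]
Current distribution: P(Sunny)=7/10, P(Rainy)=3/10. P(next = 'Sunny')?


P(next=Sunny) = Σᵢ P(now=i)×P(i→Sunny)
= 7/10×3/10 + 3/10×9/16
= 21/100 + 27/160 = 303/800

P = 303/800 ≈ 0.3787


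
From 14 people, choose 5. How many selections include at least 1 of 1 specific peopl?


Complement: C(14,5) - C(13,5) = 2002 - 1287 = 715

715


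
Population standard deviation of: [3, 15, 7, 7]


Mean = 32/4 = 8
  (3-8)²=25
  (15-8)²=49
  (7-8)²=1
  (7-8)²=1
Σ(x-μ)² = 76
σ² = 76/4 = 19

σ = √(19) ≈ 4.3589


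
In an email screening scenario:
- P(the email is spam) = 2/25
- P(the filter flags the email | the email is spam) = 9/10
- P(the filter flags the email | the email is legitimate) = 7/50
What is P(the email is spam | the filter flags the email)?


Using Bayes' theorem:
P(A|B) = P(B|A)·P(A) / P(B)

P(the filter flags the email) = 9/10 × 2/25 + 7/50 × 23/25
= 9/125 + 161/1250 = 251/1250

P(the email is spam|the filter flags the email) = (9/125) / (251/1250) = 90/251

P(the email is spam|the filter flags the email) = 90/251 ≈ 35.86%


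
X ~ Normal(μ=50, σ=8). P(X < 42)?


z = (42-50)/8 = -1.0
P(Z < -1.0) = 0.1587

P(X < 42) ≈ 0.1587


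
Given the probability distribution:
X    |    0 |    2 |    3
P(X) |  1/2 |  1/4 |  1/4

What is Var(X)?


E[X] = 5/4
E[X²] = 13/4
Var(X) = E[X²] - (E[X])² = 13/4 - 25/16 = 27/16

Var(X) = 27/16 ≈ 1.6875


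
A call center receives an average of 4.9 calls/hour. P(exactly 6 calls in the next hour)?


Poisson(λ=4.9): P(X=6) = e^(-λ)×λ^k/k!
= e^(-4.9) × 4.9^6 / 6!
≈ 0.007446583071 × 13841.287201 / 720 ≈ 0.143153

P(X=6) ≈ 0.143153 ≈ 14.32%


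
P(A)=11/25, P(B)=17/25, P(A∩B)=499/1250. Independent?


P(A)×P(B) = 187/625
P(A∩B) = 499/1250
Not equal → NOT independent

No, not independent


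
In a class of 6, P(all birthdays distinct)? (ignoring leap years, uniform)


P(all different) = Π(365-i)/365 for i=0..5
= (365/365)×(364/365)×...×(360/365)
= 0.959538

P ≈ 0.9595 ≈ 95.95%
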